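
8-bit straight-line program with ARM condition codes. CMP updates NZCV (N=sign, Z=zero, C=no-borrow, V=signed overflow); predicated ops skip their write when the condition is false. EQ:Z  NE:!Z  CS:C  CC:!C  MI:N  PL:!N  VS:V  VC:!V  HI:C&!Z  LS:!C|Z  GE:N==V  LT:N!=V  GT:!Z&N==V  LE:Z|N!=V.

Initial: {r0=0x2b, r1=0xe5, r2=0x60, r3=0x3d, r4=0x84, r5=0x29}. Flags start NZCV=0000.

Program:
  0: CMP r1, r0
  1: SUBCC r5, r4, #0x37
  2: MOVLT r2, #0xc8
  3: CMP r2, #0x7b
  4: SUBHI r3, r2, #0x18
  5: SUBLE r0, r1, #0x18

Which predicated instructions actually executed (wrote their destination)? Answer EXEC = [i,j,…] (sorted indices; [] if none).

EXEC = [2,4,5]

0: ✓ CMP  NZCV=1010
1: · SUBCC
2: ✓ MOVLT  r2←0xc8
3: ✓ CMP  NZCV=0011
4: ✓ SUBHI  r3←0xb0
5: ✓ SUBLE  r0←0xcd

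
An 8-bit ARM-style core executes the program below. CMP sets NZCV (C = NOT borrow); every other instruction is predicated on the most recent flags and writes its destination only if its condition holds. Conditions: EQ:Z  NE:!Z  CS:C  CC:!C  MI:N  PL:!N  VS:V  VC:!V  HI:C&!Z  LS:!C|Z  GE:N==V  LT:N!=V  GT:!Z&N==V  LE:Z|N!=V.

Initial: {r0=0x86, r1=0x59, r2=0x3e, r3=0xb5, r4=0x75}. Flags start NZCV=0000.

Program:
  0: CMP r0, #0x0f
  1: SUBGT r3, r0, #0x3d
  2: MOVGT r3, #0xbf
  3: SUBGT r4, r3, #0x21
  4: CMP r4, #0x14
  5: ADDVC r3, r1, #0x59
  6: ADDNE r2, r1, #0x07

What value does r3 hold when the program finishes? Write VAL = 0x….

VAL = 0xb2

[0] flags=0011 → (cmp)
[1] flags=0011 GT?F → skip
[2] flags=0011 GT?F → skip
[3] flags=0011 GT?F → skip
[4] flags=0010 → (cmp)
[5] flags=0010 VC?T → r3=0xb2
[6] flags=0010 NE?T → r2=0x60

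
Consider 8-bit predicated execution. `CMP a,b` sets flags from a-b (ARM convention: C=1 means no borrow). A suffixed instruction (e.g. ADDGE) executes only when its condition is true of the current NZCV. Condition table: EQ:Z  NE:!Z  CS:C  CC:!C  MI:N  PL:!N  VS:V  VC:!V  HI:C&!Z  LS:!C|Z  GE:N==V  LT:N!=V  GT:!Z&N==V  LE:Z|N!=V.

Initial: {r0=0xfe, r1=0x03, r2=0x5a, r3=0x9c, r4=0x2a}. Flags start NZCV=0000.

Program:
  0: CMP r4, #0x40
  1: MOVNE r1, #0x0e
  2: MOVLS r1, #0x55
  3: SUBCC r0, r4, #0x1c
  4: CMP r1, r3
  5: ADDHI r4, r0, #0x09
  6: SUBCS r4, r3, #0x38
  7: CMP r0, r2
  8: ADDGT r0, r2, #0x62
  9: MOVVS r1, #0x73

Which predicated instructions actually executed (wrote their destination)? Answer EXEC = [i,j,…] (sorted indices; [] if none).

0: ✓ CMP  NZCV=1000
1: ✓ MOVNE  r1←0x0e
2: ✓ MOVLS  r1←0x55
3: ✓ SUBCC  r0←0x0e
4: ✓ CMP  NZCV=1001
5: · ADDHI
6: · SUBCS
7: ✓ CMP  NZCV=1000
8: · ADDGT
9: · MOVVS

EXEC = [1,2,3]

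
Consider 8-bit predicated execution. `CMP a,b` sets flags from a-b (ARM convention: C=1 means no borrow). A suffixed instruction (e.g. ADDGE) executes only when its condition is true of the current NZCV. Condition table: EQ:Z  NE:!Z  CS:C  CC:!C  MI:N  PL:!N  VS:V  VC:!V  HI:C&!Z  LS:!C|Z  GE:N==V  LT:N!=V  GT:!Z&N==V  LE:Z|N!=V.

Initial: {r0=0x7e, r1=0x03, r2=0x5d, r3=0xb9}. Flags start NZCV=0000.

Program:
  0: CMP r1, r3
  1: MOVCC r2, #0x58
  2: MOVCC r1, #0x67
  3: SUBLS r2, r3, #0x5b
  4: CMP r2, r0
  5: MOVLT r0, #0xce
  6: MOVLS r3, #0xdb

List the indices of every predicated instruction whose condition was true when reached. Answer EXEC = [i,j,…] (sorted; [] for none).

0: ✓ CMP  NZCV=0000
1: ✓ MOVCC  r2←0x58
2: ✓ MOVCC  r1←0x67
3: ✓ SUBLS  r2←0x5e
4: ✓ CMP  NZCV=1000
5: ✓ MOVLT  r0←0xce
6: ✓ MOVLS  r3←0xdb

EXEC = [1,2,3,5,6]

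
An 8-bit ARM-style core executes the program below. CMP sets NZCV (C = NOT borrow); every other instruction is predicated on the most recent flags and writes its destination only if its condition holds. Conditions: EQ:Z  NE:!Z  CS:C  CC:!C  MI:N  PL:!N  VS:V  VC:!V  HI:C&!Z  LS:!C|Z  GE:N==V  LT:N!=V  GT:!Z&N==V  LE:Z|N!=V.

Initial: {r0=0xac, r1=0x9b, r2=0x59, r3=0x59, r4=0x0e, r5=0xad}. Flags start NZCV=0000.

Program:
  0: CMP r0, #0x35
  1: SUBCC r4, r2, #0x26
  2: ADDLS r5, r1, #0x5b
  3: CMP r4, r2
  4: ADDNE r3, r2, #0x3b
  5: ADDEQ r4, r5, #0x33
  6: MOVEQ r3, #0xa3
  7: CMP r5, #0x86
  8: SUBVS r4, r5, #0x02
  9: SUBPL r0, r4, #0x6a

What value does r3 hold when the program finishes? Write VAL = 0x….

VAL = 0x94

0: ✓ CMP  NZCV=0011
1: · SUBCC
2: · ADDLS
3: ✓ CMP  NZCV=1000
4: ✓ ADDNE  r3←0x94
5: · ADDEQ
6: · MOVEQ
7: ✓ CMP  NZCV=0010
8: · SUBVS
9: ✓ SUBPL  r0←0xa4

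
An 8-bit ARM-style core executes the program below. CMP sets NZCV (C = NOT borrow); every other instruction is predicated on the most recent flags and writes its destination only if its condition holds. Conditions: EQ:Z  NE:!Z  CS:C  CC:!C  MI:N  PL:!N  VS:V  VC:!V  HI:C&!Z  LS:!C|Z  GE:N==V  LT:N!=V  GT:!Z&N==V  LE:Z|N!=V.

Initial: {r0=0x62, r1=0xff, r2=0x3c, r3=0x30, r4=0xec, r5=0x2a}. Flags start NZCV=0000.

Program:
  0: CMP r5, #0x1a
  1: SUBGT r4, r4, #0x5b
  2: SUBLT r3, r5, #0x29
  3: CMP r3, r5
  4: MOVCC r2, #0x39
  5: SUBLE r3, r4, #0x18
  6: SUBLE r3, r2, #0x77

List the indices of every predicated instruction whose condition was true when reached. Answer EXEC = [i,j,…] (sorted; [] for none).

[0] flags=0010 → (cmp)
[1] flags=0010 GT?T → r4=0x91
[2] flags=0010 LT?F → skip
[3] flags=0010 → (cmp)
[4] flags=0010 CC?F → skip
[5] flags=0010 LE?F → skip
[6] flags=0010 LE?F → skip

EXEC = [1]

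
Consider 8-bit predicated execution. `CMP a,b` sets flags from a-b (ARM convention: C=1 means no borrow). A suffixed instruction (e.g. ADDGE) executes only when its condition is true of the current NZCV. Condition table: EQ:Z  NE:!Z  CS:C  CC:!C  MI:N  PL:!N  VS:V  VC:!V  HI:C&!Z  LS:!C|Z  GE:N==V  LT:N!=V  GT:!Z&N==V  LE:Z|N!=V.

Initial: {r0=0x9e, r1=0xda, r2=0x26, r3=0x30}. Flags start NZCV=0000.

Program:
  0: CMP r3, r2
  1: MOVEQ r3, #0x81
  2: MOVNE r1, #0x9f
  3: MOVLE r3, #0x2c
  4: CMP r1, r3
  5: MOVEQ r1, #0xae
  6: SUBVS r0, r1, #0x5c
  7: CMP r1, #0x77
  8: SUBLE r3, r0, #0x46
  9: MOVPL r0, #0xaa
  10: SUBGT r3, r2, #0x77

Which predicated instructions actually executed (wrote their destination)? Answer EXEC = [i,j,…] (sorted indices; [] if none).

EXEC = [2,6,8,9]

[0] flags=0010 → (cmp)
[1] flags=0010 EQ?F → skip
[2] flags=0010 NE?T → r1=0x9f
[3] flags=0010 LE?F → skip
[4] flags=0011 → (cmp)
[5] flags=0011 EQ?F → skip
[6] flags=0011 VS?T → r0=0x43
[7] flags=0011 → (cmp)
[8] flags=0011 LE?T → r3=0xfd
[9] flags=0011 PL?T → r0=0xaa
[10] flags=0011 GT?F → skip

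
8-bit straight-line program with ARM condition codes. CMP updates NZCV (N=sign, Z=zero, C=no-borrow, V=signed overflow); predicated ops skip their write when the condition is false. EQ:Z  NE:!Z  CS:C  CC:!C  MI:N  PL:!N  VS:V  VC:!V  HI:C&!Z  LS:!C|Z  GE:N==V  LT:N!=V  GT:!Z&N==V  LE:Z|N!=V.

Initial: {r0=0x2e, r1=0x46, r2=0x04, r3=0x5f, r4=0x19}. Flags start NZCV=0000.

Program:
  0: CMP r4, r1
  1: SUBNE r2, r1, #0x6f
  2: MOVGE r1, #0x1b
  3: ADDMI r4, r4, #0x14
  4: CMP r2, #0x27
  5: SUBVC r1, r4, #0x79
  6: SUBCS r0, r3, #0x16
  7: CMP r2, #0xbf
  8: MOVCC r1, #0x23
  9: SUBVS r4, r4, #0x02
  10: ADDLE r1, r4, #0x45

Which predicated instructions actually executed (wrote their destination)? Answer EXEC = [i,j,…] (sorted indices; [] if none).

0: ✓ CMP  NZCV=1000
1: ✓ SUBNE  r2←0xd7
2: · MOVGE
3: ✓ ADDMI  r4←0x2d
4: ✓ CMP  NZCV=1010
5: ✓ SUBVC  r1←0xb4
6: ✓ SUBCS  r0←0x49
7: ✓ CMP  NZCV=0010
8: · MOVCC
9: · SUBVS
10: · ADDLE

EXEC = [1,3,5,6]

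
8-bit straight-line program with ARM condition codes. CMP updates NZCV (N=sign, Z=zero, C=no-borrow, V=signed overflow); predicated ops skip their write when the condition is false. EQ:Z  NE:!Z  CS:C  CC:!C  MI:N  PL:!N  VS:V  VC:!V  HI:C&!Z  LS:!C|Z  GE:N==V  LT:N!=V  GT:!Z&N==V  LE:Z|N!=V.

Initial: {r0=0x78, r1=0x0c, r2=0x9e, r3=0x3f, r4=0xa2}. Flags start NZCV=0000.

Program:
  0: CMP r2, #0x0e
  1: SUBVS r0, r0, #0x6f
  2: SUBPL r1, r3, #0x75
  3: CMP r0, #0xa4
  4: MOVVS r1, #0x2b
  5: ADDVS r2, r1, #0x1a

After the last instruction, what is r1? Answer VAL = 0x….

VAL = 0x2b

0: ✓ CMP  NZCV=1010
1: · SUBVS
2: · SUBPL
3: ✓ CMP  NZCV=1001
4: ✓ MOVVS  r1←0x2b
5: ✓ ADDVS  r2←0x45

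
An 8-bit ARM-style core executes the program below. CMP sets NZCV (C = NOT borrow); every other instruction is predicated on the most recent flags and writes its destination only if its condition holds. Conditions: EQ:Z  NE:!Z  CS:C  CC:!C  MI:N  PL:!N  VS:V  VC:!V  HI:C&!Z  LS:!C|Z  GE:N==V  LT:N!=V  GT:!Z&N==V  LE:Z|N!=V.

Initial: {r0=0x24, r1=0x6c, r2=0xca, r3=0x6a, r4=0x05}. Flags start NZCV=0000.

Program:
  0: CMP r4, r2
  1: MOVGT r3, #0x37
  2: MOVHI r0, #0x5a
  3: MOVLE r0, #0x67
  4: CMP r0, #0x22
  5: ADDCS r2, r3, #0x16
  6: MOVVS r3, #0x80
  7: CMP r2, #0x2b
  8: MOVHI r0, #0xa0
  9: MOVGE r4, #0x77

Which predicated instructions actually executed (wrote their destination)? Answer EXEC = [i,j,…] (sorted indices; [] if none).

EXEC = [1,5,8,9]

0: ✓ CMP  NZCV=0000
1: ✓ MOVGT  r3←0x37
2: · MOVHI
3: · MOVLE
4: ✓ CMP  NZCV=0010
5: ✓ ADDCS  r2←0x4d
6: · MOVVS
7: ✓ CMP  NZCV=0010
8: ✓ MOVHI  r0←0xa0
9: ✓ MOVGE  r4←0x77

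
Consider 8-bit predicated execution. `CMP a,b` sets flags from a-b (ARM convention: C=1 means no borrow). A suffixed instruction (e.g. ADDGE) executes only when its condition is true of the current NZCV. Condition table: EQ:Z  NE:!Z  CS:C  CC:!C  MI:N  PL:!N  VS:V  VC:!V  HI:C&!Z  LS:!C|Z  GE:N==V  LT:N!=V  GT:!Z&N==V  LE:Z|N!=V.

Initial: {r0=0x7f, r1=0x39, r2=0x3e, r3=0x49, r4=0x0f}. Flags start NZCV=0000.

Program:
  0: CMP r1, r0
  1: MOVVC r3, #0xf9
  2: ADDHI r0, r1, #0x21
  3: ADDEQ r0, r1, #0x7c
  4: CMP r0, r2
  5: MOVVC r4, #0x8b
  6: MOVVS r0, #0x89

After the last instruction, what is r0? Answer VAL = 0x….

VAL = 0x7f

[0] flags=1000 → (cmp)
[1] flags=1000 VC?T → r3=0xf9
[2] flags=1000 HI?F → skip
[3] flags=1000 EQ?F → skip
[4] flags=0010 → (cmp)
[5] flags=0010 VC?T → r4=0x8b
[6] flags=0010 VS?F → skip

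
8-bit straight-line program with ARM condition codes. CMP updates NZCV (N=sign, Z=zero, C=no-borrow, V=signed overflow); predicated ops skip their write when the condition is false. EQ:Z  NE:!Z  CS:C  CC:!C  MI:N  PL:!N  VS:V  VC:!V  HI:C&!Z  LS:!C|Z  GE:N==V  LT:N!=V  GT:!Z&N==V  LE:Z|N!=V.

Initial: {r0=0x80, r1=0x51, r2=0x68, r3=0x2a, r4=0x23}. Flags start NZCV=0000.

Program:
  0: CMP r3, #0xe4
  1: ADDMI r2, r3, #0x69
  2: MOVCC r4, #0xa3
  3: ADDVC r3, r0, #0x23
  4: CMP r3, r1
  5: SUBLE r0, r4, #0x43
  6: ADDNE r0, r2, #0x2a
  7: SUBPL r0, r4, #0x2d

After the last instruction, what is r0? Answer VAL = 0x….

VAL = 0x76

[0] flags=0000 → (cmp)
[1] flags=0000 MI?F → skip
[2] flags=0000 CC?T → r4=0xa3
[3] flags=0000 VC?T → r3=0xa3
[4] flags=0011 → (cmp)
[5] flags=0011 LE?T → r0=0x60
[6] flags=0011 NE?T → r0=0x92
[7] flags=0011 PL?T → r0=0x76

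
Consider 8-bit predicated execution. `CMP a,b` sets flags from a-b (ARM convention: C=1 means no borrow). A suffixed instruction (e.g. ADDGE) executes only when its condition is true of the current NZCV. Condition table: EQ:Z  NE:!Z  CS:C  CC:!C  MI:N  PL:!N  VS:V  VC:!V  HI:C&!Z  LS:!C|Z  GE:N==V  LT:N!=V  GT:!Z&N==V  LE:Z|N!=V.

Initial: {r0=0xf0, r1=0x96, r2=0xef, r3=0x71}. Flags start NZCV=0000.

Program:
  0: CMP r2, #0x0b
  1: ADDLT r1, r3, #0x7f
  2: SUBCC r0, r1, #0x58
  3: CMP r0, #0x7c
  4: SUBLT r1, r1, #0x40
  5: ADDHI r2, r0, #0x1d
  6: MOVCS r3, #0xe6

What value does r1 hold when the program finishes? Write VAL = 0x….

VAL = 0xb0

[0] flags=1010 → (cmp)
[1] flags=1010 LT?T → r1=0xf0
[2] flags=1010 CC?F → skip
[3] flags=0011 → (cmp)
[4] flags=0011 LT?T → r1=0xb0
[5] flags=0011 HI?T → r2=0x0d
[6] flags=0011 CS?T → r3=0xe6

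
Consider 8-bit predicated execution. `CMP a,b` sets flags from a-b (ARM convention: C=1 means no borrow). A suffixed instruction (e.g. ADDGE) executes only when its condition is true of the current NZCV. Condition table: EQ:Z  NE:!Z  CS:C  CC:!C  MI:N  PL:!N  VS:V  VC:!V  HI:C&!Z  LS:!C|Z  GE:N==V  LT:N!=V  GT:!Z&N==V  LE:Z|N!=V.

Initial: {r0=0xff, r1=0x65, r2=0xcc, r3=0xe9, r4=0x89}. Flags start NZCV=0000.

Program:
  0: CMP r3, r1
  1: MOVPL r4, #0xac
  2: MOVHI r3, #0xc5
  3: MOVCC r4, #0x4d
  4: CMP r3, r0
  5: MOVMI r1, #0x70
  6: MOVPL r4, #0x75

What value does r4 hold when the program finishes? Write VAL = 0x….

VAL = 0x89

[0] flags=1010 → (cmp)
[1] flags=1010 PL?F → skip
[2] flags=1010 HI?T → r3=0xc5
[3] flags=1010 CC?F → skip
[4] flags=1000 → (cmp)
[5] flags=1000 MI?T → r1=0x70
[6] flags=1000 PL?F → skip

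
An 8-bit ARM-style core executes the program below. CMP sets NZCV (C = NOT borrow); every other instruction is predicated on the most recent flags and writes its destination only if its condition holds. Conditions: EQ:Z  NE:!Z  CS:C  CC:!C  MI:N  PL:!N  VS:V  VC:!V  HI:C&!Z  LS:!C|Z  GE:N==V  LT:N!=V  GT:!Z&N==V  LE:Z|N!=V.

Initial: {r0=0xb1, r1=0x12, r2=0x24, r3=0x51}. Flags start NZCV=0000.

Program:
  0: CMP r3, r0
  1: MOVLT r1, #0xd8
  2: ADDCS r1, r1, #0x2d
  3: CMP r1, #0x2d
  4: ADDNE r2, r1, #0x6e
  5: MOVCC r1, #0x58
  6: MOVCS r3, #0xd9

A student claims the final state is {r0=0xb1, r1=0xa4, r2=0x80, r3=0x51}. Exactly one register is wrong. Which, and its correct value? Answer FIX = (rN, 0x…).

FIX = (r1, 0x58)

[0] flags=1001 → (cmp)
[1] flags=1001 LT?F → skip
[2] flags=1001 CS?F → skip
[3] flags=1000 → (cmp)
[4] flags=1000 NE?T → r2=0x80
[5] flags=1000 CC?T → r1=0x58
[6] flags=1000 CS?F → skip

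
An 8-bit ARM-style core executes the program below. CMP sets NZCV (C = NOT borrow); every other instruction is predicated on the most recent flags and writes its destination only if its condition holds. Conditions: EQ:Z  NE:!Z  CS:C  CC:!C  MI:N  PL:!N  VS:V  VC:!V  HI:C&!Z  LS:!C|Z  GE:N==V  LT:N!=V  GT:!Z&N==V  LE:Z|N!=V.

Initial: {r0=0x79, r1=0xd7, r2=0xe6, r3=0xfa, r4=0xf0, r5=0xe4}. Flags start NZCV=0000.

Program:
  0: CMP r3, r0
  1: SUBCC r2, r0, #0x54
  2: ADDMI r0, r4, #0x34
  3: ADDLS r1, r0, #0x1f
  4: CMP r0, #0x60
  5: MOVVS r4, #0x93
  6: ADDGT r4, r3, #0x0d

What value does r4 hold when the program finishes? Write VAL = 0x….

[0] flags=1010 → (cmp)
[1] flags=1010 CC?F → skip
[2] flags=1010 MI?T → r0=0x24
[3] flags=1010 LS?F → skip
[4] flags=1000 → (cmp)
[5] flags=1000 VS?F → skip
[6] flags=1000 GT?F → skip

VAL = 0xf0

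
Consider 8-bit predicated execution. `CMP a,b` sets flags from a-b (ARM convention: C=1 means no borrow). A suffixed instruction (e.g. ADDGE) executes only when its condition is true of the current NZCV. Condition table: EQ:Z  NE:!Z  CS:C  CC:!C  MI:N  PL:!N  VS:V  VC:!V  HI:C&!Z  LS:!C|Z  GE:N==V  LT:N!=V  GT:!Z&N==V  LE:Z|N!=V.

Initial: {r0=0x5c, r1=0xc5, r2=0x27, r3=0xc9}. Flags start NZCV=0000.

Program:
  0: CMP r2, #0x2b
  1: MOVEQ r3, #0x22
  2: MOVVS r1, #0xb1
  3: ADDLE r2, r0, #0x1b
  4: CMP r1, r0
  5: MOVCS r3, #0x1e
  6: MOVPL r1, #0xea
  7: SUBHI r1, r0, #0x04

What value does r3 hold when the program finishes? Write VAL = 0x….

[0] flags=1000 → (cmp)
[1] flags=1000 EQ?F → skip
[2] flags=1000 VS?F → skip
[3] flags=1000 LE?T → r2=0x77
[4] flags=0011 → (cmp)
[5] flags=0011 CS?T → r3=0x1e
[6] flags=0011 PL?T → r1=0xea
[7] flags=0011 HI?T → r1=0x58

VAL = 0x1e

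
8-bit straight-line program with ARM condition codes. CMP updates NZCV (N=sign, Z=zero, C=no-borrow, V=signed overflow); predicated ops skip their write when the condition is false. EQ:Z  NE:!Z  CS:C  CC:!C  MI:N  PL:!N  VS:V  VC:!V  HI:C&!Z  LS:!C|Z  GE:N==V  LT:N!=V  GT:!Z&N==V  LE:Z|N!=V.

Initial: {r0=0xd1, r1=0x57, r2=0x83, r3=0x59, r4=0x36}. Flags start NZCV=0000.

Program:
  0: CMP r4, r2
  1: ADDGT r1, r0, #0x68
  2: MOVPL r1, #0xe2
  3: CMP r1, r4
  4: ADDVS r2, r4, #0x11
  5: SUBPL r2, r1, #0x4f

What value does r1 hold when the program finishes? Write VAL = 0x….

VAL = 0x39

0: ✓ CMP  NZCV=1001
1: ✓ ADDGT  r1←0x39
2: · MOVPL
3: ✓ CMP  NZCV=0010
4: · ADDVS
5: ✓ SUBPL  r2←0xea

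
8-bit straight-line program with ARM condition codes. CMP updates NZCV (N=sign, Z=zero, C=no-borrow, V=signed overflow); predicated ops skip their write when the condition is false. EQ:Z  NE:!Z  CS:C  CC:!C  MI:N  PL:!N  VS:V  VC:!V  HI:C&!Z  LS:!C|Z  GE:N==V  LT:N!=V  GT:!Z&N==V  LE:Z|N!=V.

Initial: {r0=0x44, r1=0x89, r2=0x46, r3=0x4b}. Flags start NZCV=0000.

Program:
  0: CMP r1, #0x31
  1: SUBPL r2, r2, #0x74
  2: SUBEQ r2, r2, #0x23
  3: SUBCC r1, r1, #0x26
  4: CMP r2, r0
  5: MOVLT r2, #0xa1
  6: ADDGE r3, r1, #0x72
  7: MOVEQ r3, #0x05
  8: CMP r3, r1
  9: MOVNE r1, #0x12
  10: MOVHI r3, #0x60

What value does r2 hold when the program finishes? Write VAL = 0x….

VAL = 0xa1

0: ✓ CMP  NZCV=0011
1: ✓ SUBPL  r2←0xd2
2: · SUBEQ
3: · SUBCC
4: ✓ CMP  NZCV=1010
5: ✓ MOVLT  r2←0xa1
6: · ADDGE
7: · MOVEQ
8: ✓ CMP  NZCV=1001
9: ✓ MOVNE  r1←0x12
10: · MOVHI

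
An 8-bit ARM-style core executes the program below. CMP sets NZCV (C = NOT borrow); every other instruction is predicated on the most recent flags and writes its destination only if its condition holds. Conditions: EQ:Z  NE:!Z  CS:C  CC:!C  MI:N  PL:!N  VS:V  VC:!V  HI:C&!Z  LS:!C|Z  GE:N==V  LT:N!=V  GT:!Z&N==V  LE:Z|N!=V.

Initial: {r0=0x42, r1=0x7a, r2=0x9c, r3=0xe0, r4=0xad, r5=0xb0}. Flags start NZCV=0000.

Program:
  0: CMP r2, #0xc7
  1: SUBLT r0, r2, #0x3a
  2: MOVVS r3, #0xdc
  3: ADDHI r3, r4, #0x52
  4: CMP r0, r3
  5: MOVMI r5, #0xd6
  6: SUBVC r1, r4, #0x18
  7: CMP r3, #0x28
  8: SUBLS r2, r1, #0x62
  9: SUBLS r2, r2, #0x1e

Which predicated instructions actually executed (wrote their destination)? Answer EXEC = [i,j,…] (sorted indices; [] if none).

0: ✓ CMP  NZCV=1000
1: ✓ SUBLT  r0←0x62
2: · MOVVS
3: · ADDHI
4: ✓ CMP  NZCV=1001
5: ✓ MOVMI  r5←0xd6
6: · SUBVC
7: ✓ CMP  NZCV=1010
8: · SUBLS
9: · SUBLS

EXEC = [1,5]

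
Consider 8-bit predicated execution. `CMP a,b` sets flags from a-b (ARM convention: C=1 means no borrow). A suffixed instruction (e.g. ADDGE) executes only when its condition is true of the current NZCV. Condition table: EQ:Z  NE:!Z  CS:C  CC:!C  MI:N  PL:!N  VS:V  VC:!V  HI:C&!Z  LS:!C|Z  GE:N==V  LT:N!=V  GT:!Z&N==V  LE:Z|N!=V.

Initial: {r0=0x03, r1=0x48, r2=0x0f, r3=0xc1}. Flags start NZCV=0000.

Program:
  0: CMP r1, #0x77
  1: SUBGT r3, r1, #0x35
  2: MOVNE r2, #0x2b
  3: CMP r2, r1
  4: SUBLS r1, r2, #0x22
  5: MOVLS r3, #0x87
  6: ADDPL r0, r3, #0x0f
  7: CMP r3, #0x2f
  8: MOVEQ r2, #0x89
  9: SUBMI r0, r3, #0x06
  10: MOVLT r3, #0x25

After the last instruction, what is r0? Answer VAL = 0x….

0: ✓ CMP  NZCV=1000
1: · SUBGT
2: ✓ MOVNE  r2←0x2b
3: ✓ CMP  NZCV=1000
4: ✓ SUBLS  r1←0x09
5: ✓ MOVLS  r3←0x87
6: · ADDPL
7: ✓ CMP  NZCV=0011
8: · MOVEQ
9: · SUBMI
10: ✓ MOVLT  r3←0x25

VAL = 0x03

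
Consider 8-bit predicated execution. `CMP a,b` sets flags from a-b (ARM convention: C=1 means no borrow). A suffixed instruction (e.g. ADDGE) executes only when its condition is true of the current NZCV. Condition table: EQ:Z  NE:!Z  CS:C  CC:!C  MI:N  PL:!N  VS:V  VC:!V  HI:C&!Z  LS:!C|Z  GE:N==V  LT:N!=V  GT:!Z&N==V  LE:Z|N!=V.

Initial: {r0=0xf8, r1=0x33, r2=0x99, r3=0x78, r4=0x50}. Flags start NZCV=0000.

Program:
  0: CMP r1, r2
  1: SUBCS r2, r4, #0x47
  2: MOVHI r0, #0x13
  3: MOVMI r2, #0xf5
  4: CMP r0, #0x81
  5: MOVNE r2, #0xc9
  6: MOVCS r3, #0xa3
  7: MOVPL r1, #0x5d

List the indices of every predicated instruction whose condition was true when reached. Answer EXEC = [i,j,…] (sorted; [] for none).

EXEC = [3,5,6,7]

[0] flags=1001 → (cmp)
[1] flags=1001 CS?F → skip
[2] flags=1001 HI?F → skip
[3] flags=1001 MI?T → r2=0xf5
[4] flags=0010 → (cmp)
[5] flags=0010 NE?T → r2=0xc9
[6] flags=0010 CS?T → r3=0xa3
[7] flags=0010 PL?T → r1=0x5d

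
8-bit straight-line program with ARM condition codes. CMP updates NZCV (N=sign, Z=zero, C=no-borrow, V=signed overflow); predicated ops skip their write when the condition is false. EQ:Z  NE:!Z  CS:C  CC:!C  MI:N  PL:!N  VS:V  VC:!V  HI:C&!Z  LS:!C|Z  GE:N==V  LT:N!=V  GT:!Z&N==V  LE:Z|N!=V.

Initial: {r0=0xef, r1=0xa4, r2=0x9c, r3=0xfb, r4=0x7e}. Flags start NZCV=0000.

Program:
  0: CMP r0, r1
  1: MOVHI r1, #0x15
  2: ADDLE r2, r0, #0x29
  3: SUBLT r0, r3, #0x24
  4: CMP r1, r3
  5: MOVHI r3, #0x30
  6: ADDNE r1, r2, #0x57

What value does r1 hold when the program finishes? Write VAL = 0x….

VAL = 0xf3

0: ✓ CMP  NZCV=0010
1: ✓ MOVHI  r1←0x15
2: · ADDLE
3: · SUBLT
4: ✓ CMP  NZCV=0000
5: · MOVHI
6: ✓ ADDNE  r1←0xf3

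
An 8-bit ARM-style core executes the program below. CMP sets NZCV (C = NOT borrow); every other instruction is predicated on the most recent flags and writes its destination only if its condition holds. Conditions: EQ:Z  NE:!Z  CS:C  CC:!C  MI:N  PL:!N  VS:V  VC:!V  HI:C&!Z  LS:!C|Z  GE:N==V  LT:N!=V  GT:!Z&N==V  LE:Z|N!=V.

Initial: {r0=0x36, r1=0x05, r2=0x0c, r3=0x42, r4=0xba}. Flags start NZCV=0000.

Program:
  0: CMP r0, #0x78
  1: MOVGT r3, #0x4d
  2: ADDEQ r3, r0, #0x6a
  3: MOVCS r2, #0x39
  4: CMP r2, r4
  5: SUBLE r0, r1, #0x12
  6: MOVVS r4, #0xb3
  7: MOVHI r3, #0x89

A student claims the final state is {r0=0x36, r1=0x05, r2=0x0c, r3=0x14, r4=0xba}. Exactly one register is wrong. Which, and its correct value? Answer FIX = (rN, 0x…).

FIX = (r3, 0x42)

[0] flags=1000 → (cmp)
[1] flags=1000 GT?F → skip
[2] flags=1000 EQ?F → skip
[3] flags=1000 CS?F → skip
[4] flags=0000 → (cmp)
[5] flags=0000 LE?F → skip
[6] flags=0000 VS?F → skip
[7] flags=0000 HI?F → skip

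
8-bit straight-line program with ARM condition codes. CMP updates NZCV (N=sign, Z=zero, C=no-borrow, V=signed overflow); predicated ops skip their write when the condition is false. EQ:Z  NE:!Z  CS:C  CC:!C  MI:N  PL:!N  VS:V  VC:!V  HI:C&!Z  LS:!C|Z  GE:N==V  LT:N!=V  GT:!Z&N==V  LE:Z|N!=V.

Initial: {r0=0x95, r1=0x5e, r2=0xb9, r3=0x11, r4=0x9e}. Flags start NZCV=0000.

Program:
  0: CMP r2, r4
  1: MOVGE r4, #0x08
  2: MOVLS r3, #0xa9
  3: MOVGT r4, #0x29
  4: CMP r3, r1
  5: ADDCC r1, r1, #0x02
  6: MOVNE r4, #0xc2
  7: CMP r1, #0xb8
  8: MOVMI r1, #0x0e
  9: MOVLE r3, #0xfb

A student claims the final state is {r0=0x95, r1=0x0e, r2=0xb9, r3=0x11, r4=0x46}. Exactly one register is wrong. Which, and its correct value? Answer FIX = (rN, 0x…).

FIX = (r4, 0xc2)

[0] flags=0010 → (cmp)
[1] flags=0010 GE?T → r4=0x08
[2] flags=0010 LS?F → skip
[3] flags=0010 GT?T → r4=0x29
[4] flags=1000 → (cmp)
[5] flags=1000 CC?T → r1=0x60
[6] flags=1000 NE?T → r4=0xc2
[7] flags=1001 → (cmp)
[8] flags=1001 MI?T → r1=0x0e
[9] flags=1001 LE?F → skip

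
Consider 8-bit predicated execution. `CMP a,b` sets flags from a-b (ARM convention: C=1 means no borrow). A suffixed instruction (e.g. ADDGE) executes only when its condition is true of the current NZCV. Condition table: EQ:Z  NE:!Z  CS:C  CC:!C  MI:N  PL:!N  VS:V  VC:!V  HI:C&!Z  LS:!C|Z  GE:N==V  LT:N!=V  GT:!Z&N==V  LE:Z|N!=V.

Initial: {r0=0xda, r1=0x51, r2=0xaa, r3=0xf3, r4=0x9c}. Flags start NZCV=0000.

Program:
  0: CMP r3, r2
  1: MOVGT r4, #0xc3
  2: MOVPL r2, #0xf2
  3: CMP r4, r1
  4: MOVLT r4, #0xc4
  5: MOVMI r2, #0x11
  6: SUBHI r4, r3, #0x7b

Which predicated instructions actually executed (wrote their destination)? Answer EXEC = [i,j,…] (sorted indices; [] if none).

EXEC = [1,2,4,6]

[0] flags=0010 → (cmp)
[1] flags=0010 GT?T → r4=0xc3
[2] flags=0010 PL?T → r2=0xf2
[3] flags=0011 → (cmp)
[4] flags=0011 LT?T → r4=0xc4
[5] flags=0011 MI?F → skip
[6] flags=0011 HI?T → r4=0x78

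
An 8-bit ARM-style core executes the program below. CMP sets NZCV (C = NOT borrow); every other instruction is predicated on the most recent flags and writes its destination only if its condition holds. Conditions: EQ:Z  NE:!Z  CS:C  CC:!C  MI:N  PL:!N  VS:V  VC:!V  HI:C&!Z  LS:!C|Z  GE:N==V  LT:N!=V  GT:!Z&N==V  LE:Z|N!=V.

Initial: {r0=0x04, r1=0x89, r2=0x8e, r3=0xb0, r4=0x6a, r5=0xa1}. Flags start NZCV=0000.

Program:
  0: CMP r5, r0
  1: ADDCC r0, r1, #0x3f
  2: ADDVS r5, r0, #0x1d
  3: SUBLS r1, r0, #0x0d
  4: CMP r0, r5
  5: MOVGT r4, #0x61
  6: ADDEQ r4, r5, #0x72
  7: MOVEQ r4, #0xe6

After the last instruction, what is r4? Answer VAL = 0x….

0: ✓ CMP  NZCV=1010
1: · ADDCC
2: · ADDVS
3: · SUBLS
4: ✓ CMP  NZCV=0000
5: ✓ MOVGT  r4←0x61
6: · ADDEQ
7: · MOVEQ

VAL = 0x61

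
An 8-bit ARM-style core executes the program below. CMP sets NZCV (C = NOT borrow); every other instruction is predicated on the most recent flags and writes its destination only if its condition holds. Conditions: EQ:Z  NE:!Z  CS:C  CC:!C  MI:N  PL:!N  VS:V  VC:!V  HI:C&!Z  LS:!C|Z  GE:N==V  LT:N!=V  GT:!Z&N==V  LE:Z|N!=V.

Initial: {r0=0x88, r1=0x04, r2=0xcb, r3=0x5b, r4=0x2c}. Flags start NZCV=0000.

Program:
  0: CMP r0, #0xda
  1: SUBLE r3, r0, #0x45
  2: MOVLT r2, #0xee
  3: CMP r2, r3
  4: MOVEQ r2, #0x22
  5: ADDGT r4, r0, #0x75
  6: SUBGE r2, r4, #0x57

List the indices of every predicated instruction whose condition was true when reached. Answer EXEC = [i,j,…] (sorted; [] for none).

EXEC = [1,2]

[0] flags=1000 → (cmp)
[1] flags=1000 LE?T → r3=0x43
[2] flags=1000 LT?T → r2=0xee
[3] flags=1010 → (cmp)
[4] flags=1010 EQ?F → skip
[5] flags=1010 GT?F → skip
[6] flags=1010 GE?F → skip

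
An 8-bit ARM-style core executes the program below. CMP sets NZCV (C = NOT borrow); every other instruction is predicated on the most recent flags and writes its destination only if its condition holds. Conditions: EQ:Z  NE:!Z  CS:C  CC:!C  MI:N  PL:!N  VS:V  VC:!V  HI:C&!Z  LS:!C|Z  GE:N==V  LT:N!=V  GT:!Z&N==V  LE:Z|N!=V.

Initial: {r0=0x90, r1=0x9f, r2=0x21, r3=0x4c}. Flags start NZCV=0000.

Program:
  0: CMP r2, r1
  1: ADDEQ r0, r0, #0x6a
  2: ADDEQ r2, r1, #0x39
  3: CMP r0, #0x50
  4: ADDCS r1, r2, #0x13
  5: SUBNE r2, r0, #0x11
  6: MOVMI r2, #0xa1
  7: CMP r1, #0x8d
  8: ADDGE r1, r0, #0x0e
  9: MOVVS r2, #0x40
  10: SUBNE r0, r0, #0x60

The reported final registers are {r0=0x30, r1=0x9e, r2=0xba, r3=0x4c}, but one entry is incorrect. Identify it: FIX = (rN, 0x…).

FIX = (r2, 0x40)

0: ✓ CMP  NZCV=1001
1: · ADDEQ
2: · ADDEQ
3: ✓ CMP  NZCV=0011
4: ✓ ADDCS  r1←0x34
5: ✓ SUBNE  r2←0x7f
6: · MOVMI
7: ✓ CMP  NZCV=1001
8: ✓ ADDGE  r1←0x9e
9: ✓ MOVVS  r2←0x40
10: ✓ SUBNE  r0←0x30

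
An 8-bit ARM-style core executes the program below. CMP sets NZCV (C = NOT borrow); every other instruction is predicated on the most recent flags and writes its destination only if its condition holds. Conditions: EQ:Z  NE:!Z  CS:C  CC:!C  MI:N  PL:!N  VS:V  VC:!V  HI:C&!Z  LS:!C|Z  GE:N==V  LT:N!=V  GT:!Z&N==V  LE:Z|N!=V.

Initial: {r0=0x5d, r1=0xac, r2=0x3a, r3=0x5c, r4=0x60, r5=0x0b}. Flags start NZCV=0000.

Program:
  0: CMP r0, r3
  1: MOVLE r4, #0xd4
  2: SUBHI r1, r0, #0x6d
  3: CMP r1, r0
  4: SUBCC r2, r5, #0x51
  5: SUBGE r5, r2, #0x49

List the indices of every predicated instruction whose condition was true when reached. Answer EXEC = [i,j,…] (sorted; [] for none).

EXEC = [2]

[0] flags=0010 → (cmp)
[1] flags=0010 LE?F → skip
[2] flags=0010 HI?T → r1=0xf0
[3] flags=1010 → (cmp)
[4] flags=1010 CC?F → skip
[5] flags=1010 GE?F → skip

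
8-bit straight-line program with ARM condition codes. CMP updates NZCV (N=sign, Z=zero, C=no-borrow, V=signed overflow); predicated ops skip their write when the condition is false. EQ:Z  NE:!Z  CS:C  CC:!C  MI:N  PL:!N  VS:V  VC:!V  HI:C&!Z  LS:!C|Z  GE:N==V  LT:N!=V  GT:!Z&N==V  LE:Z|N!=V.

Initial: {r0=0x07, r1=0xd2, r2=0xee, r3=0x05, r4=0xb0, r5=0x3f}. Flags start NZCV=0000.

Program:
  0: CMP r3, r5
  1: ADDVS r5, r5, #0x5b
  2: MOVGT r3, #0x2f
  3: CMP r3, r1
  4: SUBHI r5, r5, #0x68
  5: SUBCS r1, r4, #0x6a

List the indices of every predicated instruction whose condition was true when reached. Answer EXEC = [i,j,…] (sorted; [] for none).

EXEC = []

0: ✓ CMP  NZCV=1000
1: · ADDVS
2: · MOVGT
3: ✓ CMP  NZCV=0000
4: · SUBHI
5: · SUBCS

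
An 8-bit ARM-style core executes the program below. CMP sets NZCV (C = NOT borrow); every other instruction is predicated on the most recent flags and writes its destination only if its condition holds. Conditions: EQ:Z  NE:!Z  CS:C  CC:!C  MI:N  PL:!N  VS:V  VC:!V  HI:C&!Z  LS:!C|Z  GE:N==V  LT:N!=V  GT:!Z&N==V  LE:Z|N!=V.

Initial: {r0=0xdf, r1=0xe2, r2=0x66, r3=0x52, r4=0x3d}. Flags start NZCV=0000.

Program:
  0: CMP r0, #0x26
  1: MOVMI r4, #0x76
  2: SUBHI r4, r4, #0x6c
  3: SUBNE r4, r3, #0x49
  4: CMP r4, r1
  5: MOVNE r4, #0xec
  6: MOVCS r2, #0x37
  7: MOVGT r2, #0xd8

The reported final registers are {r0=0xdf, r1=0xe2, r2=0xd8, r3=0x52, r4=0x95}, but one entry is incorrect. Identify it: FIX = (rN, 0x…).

0: ✓ CMP  NZCV=1010
1: ✓ MOVMI  r4←0x76
2: ✓ SUBHI  r4←0x0a
3: ✓ SUBNE  r4←0x09
4: ✓ CMP  NZCV=0000
5: ✓ MOVNE  r4←0xec
6: · MOVCS
7: ✓ MOVGT  r2←0xd8

FIX = (r4, 0xec)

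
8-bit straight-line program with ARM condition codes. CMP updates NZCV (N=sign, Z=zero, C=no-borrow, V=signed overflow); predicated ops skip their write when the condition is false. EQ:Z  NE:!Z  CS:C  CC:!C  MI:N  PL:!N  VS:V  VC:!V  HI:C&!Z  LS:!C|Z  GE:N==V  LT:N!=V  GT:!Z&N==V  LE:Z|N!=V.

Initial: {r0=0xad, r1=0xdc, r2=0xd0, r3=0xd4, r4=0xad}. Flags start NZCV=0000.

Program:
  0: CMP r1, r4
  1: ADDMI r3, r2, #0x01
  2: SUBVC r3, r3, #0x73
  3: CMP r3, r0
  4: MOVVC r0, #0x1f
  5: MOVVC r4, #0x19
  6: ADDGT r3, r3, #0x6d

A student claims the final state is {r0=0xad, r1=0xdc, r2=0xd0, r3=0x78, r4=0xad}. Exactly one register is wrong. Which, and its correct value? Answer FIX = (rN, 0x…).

[0] flags=0010 → (cmp)
[1] flags=0010 MI?F → skip
[2] flags=0010 VC?T → r3=0x61
[3] flags=1001 → (cmp)
[4] flags=1001 VC?F → skip
[5] flags=1001 VC?F → skip
[6] flags=1001 GT?T → r3=0xce

FIX = (r3, 0xce)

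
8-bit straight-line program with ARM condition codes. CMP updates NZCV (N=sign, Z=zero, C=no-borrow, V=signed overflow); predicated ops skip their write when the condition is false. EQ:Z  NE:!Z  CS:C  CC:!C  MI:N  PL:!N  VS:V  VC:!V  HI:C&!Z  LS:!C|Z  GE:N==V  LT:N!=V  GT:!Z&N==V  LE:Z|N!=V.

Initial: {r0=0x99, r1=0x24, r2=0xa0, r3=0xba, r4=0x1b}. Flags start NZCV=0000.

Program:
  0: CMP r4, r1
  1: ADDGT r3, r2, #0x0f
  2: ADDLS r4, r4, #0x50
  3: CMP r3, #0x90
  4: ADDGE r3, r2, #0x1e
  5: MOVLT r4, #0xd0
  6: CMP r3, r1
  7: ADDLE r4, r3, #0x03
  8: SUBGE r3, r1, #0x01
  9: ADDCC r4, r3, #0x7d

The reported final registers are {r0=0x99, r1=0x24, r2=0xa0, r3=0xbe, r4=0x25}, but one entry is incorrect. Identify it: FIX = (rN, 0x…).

FIX = (r4, 0xc1)

0: ✓ CMP  NZCV=1000
1: · ADDGT
2: ✓ ADDLS  r4←0x6b
3: ✓ CMP  NZCV=0010
4: ✓ ADDGE  r3←0xbe
5: · MOVLT
6: ✓ CMP  NZCV=1010
7: ✓ ADDLE  r4←0xc1
8: · SUBGE
9: · ADDCC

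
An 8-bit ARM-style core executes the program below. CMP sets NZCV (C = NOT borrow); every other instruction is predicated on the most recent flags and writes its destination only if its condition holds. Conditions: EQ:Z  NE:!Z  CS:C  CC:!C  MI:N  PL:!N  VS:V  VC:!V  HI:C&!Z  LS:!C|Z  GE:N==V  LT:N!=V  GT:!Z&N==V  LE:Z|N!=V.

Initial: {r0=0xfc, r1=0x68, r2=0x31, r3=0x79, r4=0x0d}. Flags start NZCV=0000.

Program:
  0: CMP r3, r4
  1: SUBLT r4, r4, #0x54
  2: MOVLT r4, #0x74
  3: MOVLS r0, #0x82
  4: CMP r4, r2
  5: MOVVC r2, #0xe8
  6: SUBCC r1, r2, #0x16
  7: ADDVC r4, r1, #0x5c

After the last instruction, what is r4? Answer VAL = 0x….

[0] flags=0010 → (cmp)
[1] flags=0010 LT?F → skip
[2] flags=0010 LT?F → skip
[3] flags=0010 LS?F → skip
[4] flags=1000 → (cmp)
[5] flags=1000 VC?T → r2=0xe8
[6] flags=1000 CC?T → r1=0xd2
[7] flags=1000 VC?T → r4=0x2e

VAL = 0x2e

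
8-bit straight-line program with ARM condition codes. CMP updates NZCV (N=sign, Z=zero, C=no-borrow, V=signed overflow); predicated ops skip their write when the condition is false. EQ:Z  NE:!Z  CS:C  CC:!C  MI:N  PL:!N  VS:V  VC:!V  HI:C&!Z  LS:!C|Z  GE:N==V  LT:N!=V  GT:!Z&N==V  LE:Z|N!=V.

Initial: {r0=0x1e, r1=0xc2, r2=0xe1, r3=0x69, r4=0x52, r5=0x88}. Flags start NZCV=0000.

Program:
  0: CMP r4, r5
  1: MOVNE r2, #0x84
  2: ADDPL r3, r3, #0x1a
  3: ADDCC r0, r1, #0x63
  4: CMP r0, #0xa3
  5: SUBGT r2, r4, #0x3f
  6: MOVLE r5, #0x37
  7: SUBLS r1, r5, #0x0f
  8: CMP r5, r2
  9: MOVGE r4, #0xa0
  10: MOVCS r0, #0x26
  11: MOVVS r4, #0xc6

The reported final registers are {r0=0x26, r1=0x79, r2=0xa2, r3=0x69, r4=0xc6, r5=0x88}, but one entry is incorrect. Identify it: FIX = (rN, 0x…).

0: ✓ CMP  NZCV=1001
1: ✓ MOVNE  r2←0x84
2: · ADDPL
3: ✓ ADDCC  r0←0x25
4: ✓ CMP  NZCV=1001
5: ✓ SUBGT  r2←0x13
6: · MOVLE
7: ✓ SUBLS  r1←0x79
8: ✓ CMP  NZCV=0011
9: · MOVGE
10: ✓ MOVCS  r0←0x26
11: ✓ MOVVS  r4←0xc6

FIX = (r2, 0x13)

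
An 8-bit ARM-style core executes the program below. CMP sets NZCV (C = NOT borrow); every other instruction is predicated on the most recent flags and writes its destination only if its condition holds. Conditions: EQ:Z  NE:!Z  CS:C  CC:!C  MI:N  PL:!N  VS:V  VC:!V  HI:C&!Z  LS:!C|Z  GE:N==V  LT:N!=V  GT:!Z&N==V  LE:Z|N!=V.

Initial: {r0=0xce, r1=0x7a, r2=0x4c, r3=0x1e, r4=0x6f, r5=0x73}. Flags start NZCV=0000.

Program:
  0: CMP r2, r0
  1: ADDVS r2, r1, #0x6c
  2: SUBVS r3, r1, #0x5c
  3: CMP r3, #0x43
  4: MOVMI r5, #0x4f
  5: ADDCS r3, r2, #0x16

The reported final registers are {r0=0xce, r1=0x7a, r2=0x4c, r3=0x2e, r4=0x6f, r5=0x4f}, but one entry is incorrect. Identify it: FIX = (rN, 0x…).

0: ✓ CMP  NZCV=0000
1: · ADDVS
2: · SUBVS
3: ✓ CMP  NZCV=1000
4: ✓ MOVMI  r5←0x4f
5: · ADDCS

FIX = (r3, 0x1e)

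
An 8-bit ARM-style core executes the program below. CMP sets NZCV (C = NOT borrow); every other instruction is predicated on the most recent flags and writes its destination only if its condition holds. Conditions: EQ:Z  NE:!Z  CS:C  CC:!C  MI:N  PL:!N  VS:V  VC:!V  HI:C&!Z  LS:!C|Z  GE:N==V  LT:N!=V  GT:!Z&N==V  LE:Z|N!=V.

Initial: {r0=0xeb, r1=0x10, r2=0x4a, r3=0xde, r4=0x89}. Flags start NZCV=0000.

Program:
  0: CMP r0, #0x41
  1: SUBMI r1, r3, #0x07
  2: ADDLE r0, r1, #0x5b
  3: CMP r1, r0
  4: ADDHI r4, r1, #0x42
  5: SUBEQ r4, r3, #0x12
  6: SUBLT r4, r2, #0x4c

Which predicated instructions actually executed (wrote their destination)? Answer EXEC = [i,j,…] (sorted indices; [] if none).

0: ✓ CMP  NZCV=1010
1: ✓ SUBMI  r1←0xd7
2: ✓ ADDLE  r0←0x32
3: ✓ CMP  NZCV=1010
4: ✓ ADDHI  r4←0x19
5: · SUBEQ
6: ✓ SUBLT  r4←0xfe

EXEC = [1,2,4,6]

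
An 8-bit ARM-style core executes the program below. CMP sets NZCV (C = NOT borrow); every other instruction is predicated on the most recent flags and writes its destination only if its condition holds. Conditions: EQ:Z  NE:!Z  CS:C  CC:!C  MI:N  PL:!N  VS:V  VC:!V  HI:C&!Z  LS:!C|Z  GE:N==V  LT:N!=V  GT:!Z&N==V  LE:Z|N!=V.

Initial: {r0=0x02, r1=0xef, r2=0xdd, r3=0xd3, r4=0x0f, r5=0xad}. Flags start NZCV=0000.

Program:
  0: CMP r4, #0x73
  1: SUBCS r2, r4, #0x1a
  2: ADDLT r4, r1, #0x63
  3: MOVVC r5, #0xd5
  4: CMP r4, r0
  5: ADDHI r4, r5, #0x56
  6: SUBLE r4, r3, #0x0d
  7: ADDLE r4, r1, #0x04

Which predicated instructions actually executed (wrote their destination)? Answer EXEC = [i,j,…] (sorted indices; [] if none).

EXEC = [2,3,5]

0: ✓ CMP  NZCV=1000
1: · SUBCS
2: ✓ ADDLT  r4←0x52
3: ✓ MOVVC  r5←0xd5
4: ✓ CMP  NZCV=0010
5: ✓ ADDHI  r4←0x2b
6: · SUBLE
7: · ADDLE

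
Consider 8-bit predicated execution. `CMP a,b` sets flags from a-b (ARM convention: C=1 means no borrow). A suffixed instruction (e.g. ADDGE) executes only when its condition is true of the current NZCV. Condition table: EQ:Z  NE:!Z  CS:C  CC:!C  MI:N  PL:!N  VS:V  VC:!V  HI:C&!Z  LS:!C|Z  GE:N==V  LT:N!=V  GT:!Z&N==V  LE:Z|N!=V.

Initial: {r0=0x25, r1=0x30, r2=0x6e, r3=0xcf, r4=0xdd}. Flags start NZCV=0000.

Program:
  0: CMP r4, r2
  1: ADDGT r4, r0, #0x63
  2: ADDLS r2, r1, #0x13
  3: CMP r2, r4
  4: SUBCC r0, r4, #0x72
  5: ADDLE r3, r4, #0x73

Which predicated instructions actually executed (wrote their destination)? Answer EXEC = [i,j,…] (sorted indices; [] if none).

EXEC = [4]

0: ✓ CMP  NZCV=0011
1: · ADDGT
2: · ADDLS
3: ✓ CMP  NZCV=1001
4: ✓ SUBCC  r0←0x6b
5: · ADDLE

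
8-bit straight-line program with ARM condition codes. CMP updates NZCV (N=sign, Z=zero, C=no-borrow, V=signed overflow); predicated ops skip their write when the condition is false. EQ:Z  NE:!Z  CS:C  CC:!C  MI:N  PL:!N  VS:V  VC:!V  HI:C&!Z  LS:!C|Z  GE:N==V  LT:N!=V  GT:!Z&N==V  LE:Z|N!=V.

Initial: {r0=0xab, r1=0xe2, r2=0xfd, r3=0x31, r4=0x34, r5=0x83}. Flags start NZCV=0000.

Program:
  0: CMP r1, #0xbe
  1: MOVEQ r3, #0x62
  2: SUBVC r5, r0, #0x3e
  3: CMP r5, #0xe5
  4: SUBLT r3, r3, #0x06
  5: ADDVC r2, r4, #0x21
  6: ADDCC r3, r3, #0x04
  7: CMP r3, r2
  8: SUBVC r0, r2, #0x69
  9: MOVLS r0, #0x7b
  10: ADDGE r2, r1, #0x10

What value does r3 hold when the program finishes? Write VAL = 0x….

VAL = 0x35

0: ✓ CMP  NZCV=0010
1: · MOVEQ
2: ✓ SUBVC  r5←0x6d
3: ✓ CMP  NZCV=1001
4: · SUBLT
5: · ADDVC
6: ✓ ADDCC  r3←0x35
7: ✓ CMP  NZCV=0000
8: ✓ SUBVC  r0←0x94
9: ✓ MOVLS  r0←0x7b
10: ✓ ADDGE  r2←0xf2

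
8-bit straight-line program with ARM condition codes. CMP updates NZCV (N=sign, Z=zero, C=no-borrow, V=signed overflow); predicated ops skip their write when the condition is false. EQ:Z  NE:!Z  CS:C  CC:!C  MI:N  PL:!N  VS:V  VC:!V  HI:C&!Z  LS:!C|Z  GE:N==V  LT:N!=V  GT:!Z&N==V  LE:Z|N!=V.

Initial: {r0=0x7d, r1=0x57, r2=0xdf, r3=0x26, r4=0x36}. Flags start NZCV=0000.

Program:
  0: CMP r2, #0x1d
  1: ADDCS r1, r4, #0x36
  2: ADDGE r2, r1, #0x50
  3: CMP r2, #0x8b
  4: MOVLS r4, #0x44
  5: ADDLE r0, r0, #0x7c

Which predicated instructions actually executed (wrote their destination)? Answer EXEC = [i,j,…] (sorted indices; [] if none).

EXEC = [1]

[0] flags=1010 → (cmp)
[1] flags=1010 CS?T → r1=0x6c
[2] flags=1010 GE?F → skip
[3] flags=0010 → (cmp)
[4] flags=0010 LS?F → skip
[5] flags=0010 LE?F → skip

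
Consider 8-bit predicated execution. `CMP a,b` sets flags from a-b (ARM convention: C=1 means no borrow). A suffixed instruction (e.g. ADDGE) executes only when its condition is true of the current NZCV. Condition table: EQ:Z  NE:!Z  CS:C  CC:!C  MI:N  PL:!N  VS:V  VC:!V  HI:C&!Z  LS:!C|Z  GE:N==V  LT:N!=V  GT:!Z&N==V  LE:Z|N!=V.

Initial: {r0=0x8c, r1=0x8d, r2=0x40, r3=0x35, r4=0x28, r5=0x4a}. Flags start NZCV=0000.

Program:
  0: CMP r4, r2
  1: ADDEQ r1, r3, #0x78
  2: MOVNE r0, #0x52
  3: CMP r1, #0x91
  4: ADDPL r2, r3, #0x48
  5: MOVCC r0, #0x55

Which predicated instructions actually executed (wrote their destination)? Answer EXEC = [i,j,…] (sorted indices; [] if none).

[0] flags=1000 → (cmp)
[1] flags=1000 EQ?F → skip
[2] flags=1000 NE?T → r0=0x52
[3] flags=1000 → (cmp)
[4] flags=1000 PL?F → skip
[5] flags=1000 CC?T → r0=0x55

EXEC = [2,5]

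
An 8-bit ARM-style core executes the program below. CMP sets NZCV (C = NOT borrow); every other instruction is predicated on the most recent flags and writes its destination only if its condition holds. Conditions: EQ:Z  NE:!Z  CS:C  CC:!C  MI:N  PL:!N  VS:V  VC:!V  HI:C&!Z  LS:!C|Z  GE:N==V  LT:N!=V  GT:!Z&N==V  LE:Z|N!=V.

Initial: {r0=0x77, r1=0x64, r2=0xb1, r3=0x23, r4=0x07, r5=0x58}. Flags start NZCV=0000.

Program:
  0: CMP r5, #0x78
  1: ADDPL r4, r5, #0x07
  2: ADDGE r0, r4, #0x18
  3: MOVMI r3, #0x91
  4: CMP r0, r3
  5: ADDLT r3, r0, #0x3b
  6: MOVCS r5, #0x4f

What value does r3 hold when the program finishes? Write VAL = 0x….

VAL = 0x91

0: ✓ CMP  NZCV=1000
1: · ADDPL
2: · ADDGE
3: ✓ MOVMI  r3←0x91
4: ✓ CMP  NZCV=1001
5: · ADDLT
6: · MOVCS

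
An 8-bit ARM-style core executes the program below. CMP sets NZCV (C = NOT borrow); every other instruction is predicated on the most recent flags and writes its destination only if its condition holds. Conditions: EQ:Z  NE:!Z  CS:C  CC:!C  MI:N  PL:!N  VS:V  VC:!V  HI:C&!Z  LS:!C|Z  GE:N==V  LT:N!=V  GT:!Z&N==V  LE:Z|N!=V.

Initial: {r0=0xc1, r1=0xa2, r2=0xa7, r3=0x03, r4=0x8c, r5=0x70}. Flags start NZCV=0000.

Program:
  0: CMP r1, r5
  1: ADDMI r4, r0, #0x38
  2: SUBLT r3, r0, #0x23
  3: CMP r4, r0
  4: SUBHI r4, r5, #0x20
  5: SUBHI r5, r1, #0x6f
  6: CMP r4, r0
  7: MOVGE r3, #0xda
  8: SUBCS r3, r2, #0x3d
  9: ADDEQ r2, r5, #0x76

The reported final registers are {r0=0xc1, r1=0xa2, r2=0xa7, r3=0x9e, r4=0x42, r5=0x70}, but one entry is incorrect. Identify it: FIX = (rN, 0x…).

FIX = (r4, 0x8c)

[0] flags=0011 → (cmp)
[1] flags=0011 MI?F → skip
[2] flags=0011 LT?T → r3=0x9e
[3] flags=1000 → (cmp)
[4] flags=1000 HI?F → skip
[5] flags=1000 HI?F → skip
[6] flags=1000 → (cmp)
[7] flags=1000 GE?F → skip
[8] flags=1000 CS?F → skip
[9] flags=1000 EQ?F → skip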